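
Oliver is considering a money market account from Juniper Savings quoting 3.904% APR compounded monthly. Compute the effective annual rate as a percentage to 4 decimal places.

EAR = (1 + 0.03904/12)^12 − 1.
= (1 + 0.003253)^12 − 1 = 1.039746 − 1 = 3.9746%.

3.9746%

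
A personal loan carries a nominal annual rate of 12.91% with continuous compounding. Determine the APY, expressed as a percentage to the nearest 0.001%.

With continuous compounding, EAR = e^0.1291 − 1.
e^0.1291 = 1.137804, so EAR = 0.137804 = 13.780%.

13.780%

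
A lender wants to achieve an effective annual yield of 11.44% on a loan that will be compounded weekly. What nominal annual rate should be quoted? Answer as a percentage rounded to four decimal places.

(1 + r/52)^52 − 1 = 0.1144, so 1 + r/52 = 1.1144^(1/52).
r/52 = 0.002085, so r = 0.108429 = 10.8429%.

10.8429%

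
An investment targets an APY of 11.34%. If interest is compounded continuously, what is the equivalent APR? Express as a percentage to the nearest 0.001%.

Continuous: nominal r satisfies e^r − 1 = 0.1134.
r = ln(1 + 0.1134) = ln(1.1134) = 0.107418 = 10.742%.

10.742%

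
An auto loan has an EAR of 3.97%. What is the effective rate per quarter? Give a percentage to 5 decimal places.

The per-quarter rate i satisfies (1 + i)^4 = 1 + 0.0397.
i = 1.0397^(1/4) − 1 = 0.0097806 = 0.97806%.

0.97806%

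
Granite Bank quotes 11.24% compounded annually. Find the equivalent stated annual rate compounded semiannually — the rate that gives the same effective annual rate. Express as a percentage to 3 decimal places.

Compounded annually, EAR = nominal = 0.112400.
Solve (1 + r/2)^2 = 1.112400: r/2 = 1.112400^(1/2) − 1 = 0.054704, so r = 0.109407 = 10.941%.

10.941%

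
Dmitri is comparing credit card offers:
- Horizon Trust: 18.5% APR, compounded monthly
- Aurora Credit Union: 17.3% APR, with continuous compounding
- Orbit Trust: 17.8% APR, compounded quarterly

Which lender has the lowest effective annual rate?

Aurora Credit Union

Horizon Trust: (1 + 0.185/12)^12 − 1 = 20.152%
Aurora Credit Union: e^0.173 − 1 = 18.887%
Orbit Trust: (1 + 0.178/4)^4 − 1 = 19.024%
The lowest effective annual rate is Aurora Credit Union at 18.887%.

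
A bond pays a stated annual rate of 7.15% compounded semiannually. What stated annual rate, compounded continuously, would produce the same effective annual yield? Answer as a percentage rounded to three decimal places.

EAR = (1 + 0.0715/2)^2 − 1 = 0.072778.
Equivalent continuous rate: r = ln(1 + 0.072778) = 0.070252 = 7.025%.

7.025%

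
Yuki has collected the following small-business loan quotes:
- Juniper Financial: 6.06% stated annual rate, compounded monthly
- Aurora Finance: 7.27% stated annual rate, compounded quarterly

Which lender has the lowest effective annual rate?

Juniper Financial

Juniper Financial: (1 + 0.0606/12)^12 − 1 = 6.231%
Aurora Finance: (1 + 0.0727/4)^4 − 1 = 7.471%
The lowest effective annual rate is Juniper Financial at 6.231%.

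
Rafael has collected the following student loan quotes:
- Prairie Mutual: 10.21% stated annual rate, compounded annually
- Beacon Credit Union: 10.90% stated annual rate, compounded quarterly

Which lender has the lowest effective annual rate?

Prairie Mutual: compounded annually, EAR = 10.210%
Beacon Credit Union: (1 + 0.1090/4)^4 − 1 = 11.354%
The lowest effective annual rate is Prairie Mutual at 10.210%.

Prairie Mutual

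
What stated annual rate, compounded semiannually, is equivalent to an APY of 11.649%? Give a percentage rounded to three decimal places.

(1 + r/2)^2 − 1 = 0.11649, so 1 + r/2 = 1.11649^(1/2).
r/2 = 0.056641, so r = 0.113282 = 11.328%.

11.328%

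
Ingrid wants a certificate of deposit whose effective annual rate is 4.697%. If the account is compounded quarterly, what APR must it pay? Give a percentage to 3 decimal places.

(1 + r/4)^4 − 1 = 0.04697, so 1 + r/4 = 1.04697^(1/4).
r/4 = 0.011541, so r = 0.046165 = 4.616%.

4.616%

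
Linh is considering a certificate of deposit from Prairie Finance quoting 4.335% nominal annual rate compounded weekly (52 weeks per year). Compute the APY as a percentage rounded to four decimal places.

4.4284%

EAR = (1 + 0.04335/52)^52 − 1.
= (1 + 0.000834)^52 − 1 = 1.044284 − 1 = 4.4284%.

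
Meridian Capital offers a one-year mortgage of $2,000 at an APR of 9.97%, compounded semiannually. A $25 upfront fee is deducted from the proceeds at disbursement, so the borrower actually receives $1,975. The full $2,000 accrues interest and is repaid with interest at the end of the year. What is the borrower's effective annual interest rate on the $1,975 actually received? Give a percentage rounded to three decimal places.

11.614%

Amount owed after one year: 2,000 × (1 + 0.0997/2)^2 = 2,000 × 1.102185 = $2,204.37.
Effective rate on net proceeds: 2,204.37 / 1,975 − 1 = 0.116137 = 11.614%.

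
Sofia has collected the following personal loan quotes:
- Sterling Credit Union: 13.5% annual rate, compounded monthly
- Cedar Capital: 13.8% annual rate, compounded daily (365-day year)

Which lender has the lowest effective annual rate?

Sterling Credit Union: (1 + 0.135/12)^12 − 1 = 14.367%
Cedar Capital: (1 + 0.138/365)^365 − 1 = 14.795%
The lowest effective annual rate is Sterling Credit Union at 14.367%.

Sterling Credit Union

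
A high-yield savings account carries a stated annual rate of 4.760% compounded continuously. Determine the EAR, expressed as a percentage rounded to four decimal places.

With continuous compounding, EAR = e^0.04760 − 1.
e^0.04760 = 1.048751, so EAR = 0.048751 = 4.8751%.

4.8751%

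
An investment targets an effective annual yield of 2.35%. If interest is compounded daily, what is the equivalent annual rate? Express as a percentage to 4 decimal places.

2.3229%

(1 + r/365)^365 − 1 = 0.0235, so 1 + r/365 = 1.0235^(1/365).
r/365 = 0.000064, so r = 0.023229 = 2.3229%.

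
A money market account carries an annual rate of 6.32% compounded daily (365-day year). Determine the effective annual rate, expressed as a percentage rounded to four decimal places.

EAR = (1 + 0.0632/365)^365 − 1.
= (1 + 0.000173)^365 − 1 = 1.065234 − 1 = 6.5234%.

6.5234%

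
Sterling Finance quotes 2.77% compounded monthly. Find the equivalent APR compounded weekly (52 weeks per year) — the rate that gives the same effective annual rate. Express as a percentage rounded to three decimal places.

2.768%

EAR = (1 + 0.0277/12)^12 − 1 = 0.028054.
Solve (1 + r/52)^52 = 1.028054: r/52 = 1.028054^(1/52) − 1 = 0.000532, so r = 0.027675 = 2.768%.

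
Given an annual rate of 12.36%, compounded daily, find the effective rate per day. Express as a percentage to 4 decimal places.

With a nominal annual rate compounded daily, the periodic rate is the nominal rate divided by 365.
i = 0.1236 / 365 = 0.0003386 = 0.0339%.

0.0339%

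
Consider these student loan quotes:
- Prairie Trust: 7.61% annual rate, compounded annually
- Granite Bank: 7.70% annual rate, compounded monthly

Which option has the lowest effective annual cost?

Prairie Trust: compounded annually, EAR = 7.610%
Granite Bank: (1 + 0.0770/12)^12 − 1 = 7.978%
The lowest effective annual rate is Prairie Trust at 7.610%.

Prairie Trust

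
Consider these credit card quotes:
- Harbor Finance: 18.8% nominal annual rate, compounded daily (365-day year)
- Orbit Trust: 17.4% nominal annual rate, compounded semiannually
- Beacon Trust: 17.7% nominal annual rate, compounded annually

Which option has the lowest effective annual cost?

Beacon Trust

Harbor Finance: (1 + 0.188/365)^365 − 1 = 20.678%
Orbit Trust: (1 + 0.174/2)^2 − 1 = 18.157%
Beacon Trust: compounded annually, EAR = 17.700%
The lowest effective annual rate is Beacon Trust at 17.700%.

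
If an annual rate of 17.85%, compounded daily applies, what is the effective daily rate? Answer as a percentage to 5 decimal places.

0.04890%

With a nominal annual rate compounded daily, the periodic rate is the nominal rate divided by 365.
i = 0.1785 / 365 = 0.0004890 = 0.04890%.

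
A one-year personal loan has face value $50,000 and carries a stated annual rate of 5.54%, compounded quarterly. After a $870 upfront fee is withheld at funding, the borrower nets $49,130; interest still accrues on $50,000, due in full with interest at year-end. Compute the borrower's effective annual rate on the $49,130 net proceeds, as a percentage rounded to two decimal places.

7.53%

Amount owed after one year: 50,000 × (1 + 0.0554/4)^4 = 50,000 × 1.056562 = $52,828.08.
Effective rate on net proceeds: 52,828.08 / 49,130 − 1 = 0.075271 = 7.53%.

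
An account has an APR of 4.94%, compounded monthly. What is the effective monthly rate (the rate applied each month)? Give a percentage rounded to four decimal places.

0.4117%

With a nominal annual rate compounded monthly, the periodic rate is the nominal rate divided by 12.
i = 0.0494 / 12 = 0.0041167 = 0.4117%.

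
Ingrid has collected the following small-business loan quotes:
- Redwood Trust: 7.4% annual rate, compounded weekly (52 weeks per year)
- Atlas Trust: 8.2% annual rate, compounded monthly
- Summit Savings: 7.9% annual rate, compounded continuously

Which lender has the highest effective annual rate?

Redwood Trust: (1 + 0.074/52)^52 − 1 = 7.675%
Atlas Trust: (1 + 0.082/12)^12 − 1 = 8.515%
Summit Savings: e^0.079 − 1 = 8.220%
The highest effective annual rate is Atlas Trust at 8.515%.

Atlas Trust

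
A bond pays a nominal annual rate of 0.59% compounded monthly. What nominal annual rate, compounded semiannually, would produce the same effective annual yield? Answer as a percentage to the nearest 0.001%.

0.591%

EAR = (1 + 0.0059/12)^12 − 1 = 0.005916.
Solve (1 + r/2)^2 = 1.005916: r/2 = 1.005916^(1/2) − 1 = 0.002954, so r = 0.005907 = 0.591%.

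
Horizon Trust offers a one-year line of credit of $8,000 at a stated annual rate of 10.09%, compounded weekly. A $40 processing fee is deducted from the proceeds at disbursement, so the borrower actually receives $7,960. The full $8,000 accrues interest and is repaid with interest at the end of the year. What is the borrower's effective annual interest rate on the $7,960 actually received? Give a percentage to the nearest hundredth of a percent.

11.16%

Amount owed after one year: 8,000 × (1 + 0.1009/52)^52 = 8,000 × 1.106058 = $8,848.46.
Effective rate on net proceeds: 8,848.46 / 7,960 − 1 = 0.111616 = 11.16%.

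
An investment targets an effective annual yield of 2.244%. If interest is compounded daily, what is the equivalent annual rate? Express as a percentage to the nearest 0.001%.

2.219%

(1 + r/365)^365 − 1 = 0.02244, so 1 + r/365 = 1.02244^(1/365).
r/365 = 0.000061, so r = 0.022193 = 2.219%.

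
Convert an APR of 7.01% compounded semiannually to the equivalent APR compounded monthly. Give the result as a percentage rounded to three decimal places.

EAR = (1 + 0.0701/2)^2 − 1 = 0.071329.
Solve (1 + r/12)^12 = 1.071329: r/12 = 1.071329^(1/12) − 1 = 0.005758, so r = 0.069098 = 6.910%.

6.910%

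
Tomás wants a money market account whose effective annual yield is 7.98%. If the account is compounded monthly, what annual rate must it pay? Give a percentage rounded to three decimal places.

7.702%

(1 + r/12)^12 − 1 = 0.0798, so 1 + r/12 = 1.0798^(1/12).
r/12 = 0.006418, so r = 0.077022 = 7.702%.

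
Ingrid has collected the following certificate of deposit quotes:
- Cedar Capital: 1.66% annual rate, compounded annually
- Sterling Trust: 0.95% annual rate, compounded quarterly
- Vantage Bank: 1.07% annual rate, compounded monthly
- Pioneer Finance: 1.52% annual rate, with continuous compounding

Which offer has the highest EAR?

Cedar Capital: compounded annually, EAR = 1.660%
Sterling Trust: (1 + 0.0095/4)^4 − 1 = 0.953%
Vantage Bank: (1 + 0.0107/12)^12 − 1 = 1.075%
Pioneer Finance: e^0.0152 − 1 = 1.532%
The highest effective annual rate is Cedar Capital at 1.660%.

Cedar Capital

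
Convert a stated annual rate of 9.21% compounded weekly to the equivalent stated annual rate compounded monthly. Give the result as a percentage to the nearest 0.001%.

9.237%

EAR = (1 + 0.0921/52)^52 − 1 = 0.096385.
Solve (1 + r/12)^12 = 1.096385: r/12 = 1.096385^(1/12) − 1 = 0.007698, so r = 0.092372 = 9.237%.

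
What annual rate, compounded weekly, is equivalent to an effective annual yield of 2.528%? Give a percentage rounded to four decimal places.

(1 + r/52)^52 − 1 = 0.02528, so 1 + r/52 = 1.02528^(1/52).
r/52 = 0.000480, so r = 0.024972 = 2.4972%.

2.4972%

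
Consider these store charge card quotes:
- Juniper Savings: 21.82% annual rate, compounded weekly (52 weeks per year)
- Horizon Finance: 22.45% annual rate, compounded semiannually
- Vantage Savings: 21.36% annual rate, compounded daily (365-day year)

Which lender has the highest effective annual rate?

Juniper Savings: (1 + 0.2182/52)^52 − 1 = 24.327%
Horizon Finance: (1 + 0.2245/2)^2 − 1 = 23.710%
Vantage Savings: (1 + 0.2136/365)^365 − 1 = 23.805%
The highest effective annual rate is Juniper Savings at 24.327%.

Juniper Savings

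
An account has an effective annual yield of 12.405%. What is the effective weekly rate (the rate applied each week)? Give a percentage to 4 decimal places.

The per-week rate i satisfies (1 + i)^52 = 1 + 0.12405.
i = 1.12405^(1/52) − 1 = 0.0022513 = 0.2251%.

0.2251%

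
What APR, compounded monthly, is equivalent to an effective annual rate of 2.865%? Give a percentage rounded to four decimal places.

2.8281%

(1 + r/12)^12 − 1 = 0.02865, so 1 + r/12 = 1.02865^(1/12).
r/12 = 0.002357, so r = 0.028281 = 2.8281%.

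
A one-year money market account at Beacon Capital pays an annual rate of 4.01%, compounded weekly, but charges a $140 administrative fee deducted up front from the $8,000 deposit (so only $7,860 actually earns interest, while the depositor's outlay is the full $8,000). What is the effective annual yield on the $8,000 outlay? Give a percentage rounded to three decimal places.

2.268%

Value after one year: 7,860 × (1 + 0.0401/52)^52 = 7,860 × 1.040899 = $8,181.46.
Effective yield on the $8,000 outlay: 8,181.46 / 8,000 − 1 = 0.022683 = 2.268%.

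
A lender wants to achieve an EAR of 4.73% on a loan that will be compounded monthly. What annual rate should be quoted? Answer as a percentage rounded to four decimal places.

4.6305%

(1 + r/12)^12 − 1 = 0.0473, so 1 + r/12 = 1.0473^(1/12).
r/12 = 0.003859, so r = 0.046305 = 4.6305%.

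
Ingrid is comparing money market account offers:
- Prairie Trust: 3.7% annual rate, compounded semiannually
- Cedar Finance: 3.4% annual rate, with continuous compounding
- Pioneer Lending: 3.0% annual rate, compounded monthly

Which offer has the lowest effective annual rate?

Pioneer Lending

Prairie Trust: (1 + 0.037/2)^2 − 1 = 3.734%
Cedar Finance: e^0.034 − 1 = 3.458%
Pioneer Lending: (1 + 0.030/12)^12 − 1 = 3.042%
The lowest effective annual rate is Pioneer Lending at 3.042%.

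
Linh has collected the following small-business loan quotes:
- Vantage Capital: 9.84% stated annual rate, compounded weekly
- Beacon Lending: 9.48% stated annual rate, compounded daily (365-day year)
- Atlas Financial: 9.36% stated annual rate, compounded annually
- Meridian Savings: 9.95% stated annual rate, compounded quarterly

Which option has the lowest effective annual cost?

Vantage Capital: (1 + 0.0984/52)^52 − 1 = 10.330%
Beacon Lending: (1 + 0.0948/365)^365 − 1 = 9.943%
Atlas Financial: compounded annually, EAR = 9.360%
Meridian Savings: (1 + 0.0995/4)^4 − 1 = 10.327%
The lowest effective annual rate is Atlas Financial at 9.360%.

Atlas Financial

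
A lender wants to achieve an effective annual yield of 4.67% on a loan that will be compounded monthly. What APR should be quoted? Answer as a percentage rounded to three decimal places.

(1 + r/12)^12 − 1 = 0.0467, so 1 + r/12 = 1.0467^(1/12).
r/12 = 0.003811, so r = 0.045729 = 4.573%.

4.573%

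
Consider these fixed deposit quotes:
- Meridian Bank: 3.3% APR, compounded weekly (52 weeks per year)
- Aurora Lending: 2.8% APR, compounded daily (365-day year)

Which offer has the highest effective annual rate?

Meridian Bank: (1 + 0.033/52)^52 − 1 = 3.354%
Aurora Lending: (1 + 0.028/365)^365 − 1 = 2.839%
The highest effective annual rate is Meridian Bank at 3.354%.

Meridian Bank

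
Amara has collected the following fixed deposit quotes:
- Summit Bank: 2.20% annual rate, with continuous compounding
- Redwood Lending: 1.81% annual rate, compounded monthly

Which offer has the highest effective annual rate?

Summit Bank: e^0.0220 − 1 = 2.224%
Redwood Lending: (1 + 0.0181/12)^12 − 1 = 1.825%
The highest effective annual rate is Summit Bank at 2.224%.

Summit Bank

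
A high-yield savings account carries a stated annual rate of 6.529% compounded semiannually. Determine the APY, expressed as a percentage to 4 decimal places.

6.6356%

EAR = (1 + 0.06529/2)^2 − 1.
= (1 + 0.032645)^2 − 1 = 1.066356 − 1 = 6.6356%.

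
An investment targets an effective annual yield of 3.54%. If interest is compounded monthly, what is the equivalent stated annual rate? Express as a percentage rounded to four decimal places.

(1 + r/12)^12 − 1 = 0.0354, so 1 + r/12 = 1.0354^(1/12).
r/12 = 0.002903, so r = 0.034838 = 3.4838%.

3.4838%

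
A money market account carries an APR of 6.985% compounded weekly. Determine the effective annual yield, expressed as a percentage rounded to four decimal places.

7.2297%

EAR = (1 + 0.06985/52)^52 − 1.
= 1.072297 − 1 = 7.2297%.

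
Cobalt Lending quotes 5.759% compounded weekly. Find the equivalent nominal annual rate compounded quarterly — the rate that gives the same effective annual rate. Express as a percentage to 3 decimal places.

5.797%

EAR = (1 + 0.05759/52)^52 − 1 = 0.059247.
Solve (1 + r/4)^4 = 1.059247: r/4 = 1.059247^(1/4) − 1 = 0.014494, so r = 0.057974 = 5.797%.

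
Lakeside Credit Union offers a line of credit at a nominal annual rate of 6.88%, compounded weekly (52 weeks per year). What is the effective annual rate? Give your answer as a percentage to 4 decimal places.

EAR = (1 + 0.0688/52)^52 − 1.
= 1.071173 − 1 = 7.1173%.

7.1173%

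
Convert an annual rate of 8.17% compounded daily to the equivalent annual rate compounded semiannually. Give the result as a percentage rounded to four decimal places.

EAR = (1 + 0.0817/365)^365 − 1 = 0.085120.
Solve (1 + r/2)^2 = 1.085120: r/2 = 1.085120^(1/2) − 1 = 0.041691, so r = 0.083382 = 8.3382%.

8.3382%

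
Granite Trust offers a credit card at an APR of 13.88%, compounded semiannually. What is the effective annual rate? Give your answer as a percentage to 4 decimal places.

14.3616%

EAR = (1 + 0.1388/2)^2 − 1.
= 1.143616 − 1 = 14.3616%.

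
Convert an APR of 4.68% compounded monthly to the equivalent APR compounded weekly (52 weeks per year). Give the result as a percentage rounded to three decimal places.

EAR = (1 + 0.0468/12)^12 − 1 = 0.047817.
Solve (1 + r/52)^52 = 1.047817: r/52 = 1.047817^(1/52) − 1 = 0.000899, so r = 0.046730 = 4.673%.

4.673%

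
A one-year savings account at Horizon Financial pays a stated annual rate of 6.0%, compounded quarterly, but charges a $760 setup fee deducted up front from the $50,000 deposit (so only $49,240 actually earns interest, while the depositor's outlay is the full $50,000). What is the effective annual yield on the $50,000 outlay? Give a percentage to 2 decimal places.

4.52%

Value after one year: 49,240 × (1 + 0.060/4)^4 = 49,240 × 1.061364 = $52,261.54.
Effective yield on the $50,000 outlay: 52,261.54 / 50,000 − 1 = 0.045231 = 4.52%.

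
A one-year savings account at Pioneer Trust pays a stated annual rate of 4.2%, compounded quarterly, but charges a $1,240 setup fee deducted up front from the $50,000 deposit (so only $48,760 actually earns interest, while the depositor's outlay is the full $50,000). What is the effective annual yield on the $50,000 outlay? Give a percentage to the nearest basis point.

Value after one year: 48,760 × (1 + 0.042/4)^4 = 48,760 × 1.042666 = $50,840.40.
Effective yield on the $50,000 outlay: 50,840.40 / 50,000 − 1 = 0.016808 = 1.68%.

1.68%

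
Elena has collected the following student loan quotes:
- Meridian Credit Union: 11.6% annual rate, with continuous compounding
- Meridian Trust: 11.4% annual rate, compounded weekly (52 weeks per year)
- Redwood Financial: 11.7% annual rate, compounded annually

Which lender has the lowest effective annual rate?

Redwood Financial

Meridian Credit Union: e^0.116 − 1 = 12.300%
Meridian Trust: (1 + 0.114/52)^52 − 1 = 12.061%
Redwood Financial: compounded annually, EAR = 11.700%
The lowest effective annual rate is Redwood Financial at 11.700%.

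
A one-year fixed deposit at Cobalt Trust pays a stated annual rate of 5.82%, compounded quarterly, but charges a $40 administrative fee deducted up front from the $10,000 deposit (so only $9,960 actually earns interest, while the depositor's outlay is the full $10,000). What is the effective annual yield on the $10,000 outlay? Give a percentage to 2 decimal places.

5.52%

Value after one year: 9,960 × (1 + 0.0582/4)^4 = 9,960 × 1.059483 = $10,552.45.
Effective yield on the $10,000 outlay: 10,552.45 / 10,000 − 1 = 0.055245 = 5.52%.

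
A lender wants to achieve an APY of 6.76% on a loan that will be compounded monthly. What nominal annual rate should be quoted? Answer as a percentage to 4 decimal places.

6.5592%

(1 + r/12)^12 − 1 = 0.0676, so 1 + r/12 = 1.0676^(1/12).
r/12 = 0.005466, so r = 0.065592 = 6.5592%.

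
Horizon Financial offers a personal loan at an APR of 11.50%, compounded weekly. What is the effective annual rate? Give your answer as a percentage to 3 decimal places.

EAR = (1 + 0.1150/52)^52 − 1.
= 1.121731 − 1 = 12.173%.

12.173%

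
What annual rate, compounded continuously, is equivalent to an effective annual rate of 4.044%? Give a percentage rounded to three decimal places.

3.964%

Continuous: nominal r satisfies e^r − 1 = 0.04044.
r = ln(1 + 0.04044) = ln(1.04044) = 0.039644 = 3.964%.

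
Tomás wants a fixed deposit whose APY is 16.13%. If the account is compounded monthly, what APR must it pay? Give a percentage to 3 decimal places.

(1 + r/12)^12 − 1 = 0.1613, so 1 + r/12 = 1.1613^(1/12).
r/12 = 0.012540, so r = 0.150476 = 15.048%.

15.048%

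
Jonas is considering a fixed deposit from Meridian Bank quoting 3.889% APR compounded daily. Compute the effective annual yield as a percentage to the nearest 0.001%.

3.965%

EAR = (1 + 0.03889/365)^365 − 1.
= 1.039654 − 1 = 3.965%.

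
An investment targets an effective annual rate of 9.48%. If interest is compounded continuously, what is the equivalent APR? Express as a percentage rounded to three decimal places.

Continuous: nominal r satisfies e^r − 1 = 0.0948.
r = ln(1 + 0.0948) = ln(1.0948) = 0.090572 = 9.057%.

9.057%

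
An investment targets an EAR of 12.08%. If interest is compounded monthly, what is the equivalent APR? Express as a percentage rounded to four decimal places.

(1 + r/12)^12 − 1 = 0.1208, so 1 + r/12 = 1.1208^(1/12).
r/12 = 0.009549, so r = 0.114586 = 11.4586%.

11.4586%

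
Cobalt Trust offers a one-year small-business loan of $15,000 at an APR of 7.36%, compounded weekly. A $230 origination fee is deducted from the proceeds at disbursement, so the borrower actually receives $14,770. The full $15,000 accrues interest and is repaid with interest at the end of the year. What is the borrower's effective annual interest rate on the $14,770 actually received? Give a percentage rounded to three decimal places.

Amount owed after one year: 15,000 × (1 + 0.0736/52)^52 = 15,000 × 1.076320 = $16,144.80.
Effective rate on net proceeds: 16,144.80 / 14,770 − 1 = 0.093081 = 9.308%.

9.308%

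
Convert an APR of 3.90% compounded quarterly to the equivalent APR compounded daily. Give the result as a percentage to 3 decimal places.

EAR = (1 + 0.0390/4)^4 − 1 = 0.039574.
Solve (1 + r/365)^365 = 1.039574: r/365 = 1.039574^(1/365) − 1 = 0.000106, so r = 0.038813 = 3.881%.

3.881%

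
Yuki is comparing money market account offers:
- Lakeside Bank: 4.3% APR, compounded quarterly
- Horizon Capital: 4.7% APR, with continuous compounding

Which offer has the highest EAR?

Lakeside Bank: (1 + 0.043/4)^4 − 1 = 4.370%
Horizon Capital: e^0.047 − 1 = 4.812%
The highest effective annual rate is Horizon Capital at 4.812%.

Horizon Capital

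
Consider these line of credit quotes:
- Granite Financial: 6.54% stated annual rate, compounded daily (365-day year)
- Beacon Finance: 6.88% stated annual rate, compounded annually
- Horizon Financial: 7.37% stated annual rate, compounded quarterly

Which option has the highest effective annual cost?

Granite Financial: (1 + 0.0654/365)^365 − 1 = 6.758%
Beacon Finance: compounded annually, EAR = 6.880%
Horizon Financial: (1 + 0.0737/4)^4 − 1 = 7.576%
The highest effective annual rate is Horizon Financial at 7.576%.

Horizon Financial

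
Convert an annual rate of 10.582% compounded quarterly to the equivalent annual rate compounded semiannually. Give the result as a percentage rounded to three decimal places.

EAR = (1 + 0.10582/4)^4 − 1 = 0.110094.
Solve (1 + r/2)^2 = 1.110094: r/2 = 1.110094^(1/2) − 1 = 0.053610, so r = 0.107220 = 10.722%.

10.722%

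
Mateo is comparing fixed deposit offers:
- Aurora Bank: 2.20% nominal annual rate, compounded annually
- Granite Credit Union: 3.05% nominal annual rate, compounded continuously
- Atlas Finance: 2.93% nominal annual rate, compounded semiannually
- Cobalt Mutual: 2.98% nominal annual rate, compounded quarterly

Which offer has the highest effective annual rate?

Granite Credit Union

Aurora Bank: compounded annually, EAR = 2.200%
Granite Credit Union: e^0.0305 − 1 = 3.097%
Atlas Finance: (1 + 0.0293/2)^2 − 1 = 2.951%
Cobalt Mutual: (1 + 0.0298/4)^4 − 1 = 3.013%
The highest effective annual rate is Granite Credit Union at 3.097%.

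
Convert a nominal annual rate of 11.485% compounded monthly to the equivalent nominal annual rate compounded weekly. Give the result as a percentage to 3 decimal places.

EAR = (1 + 0.11485/12)^12 − 1 = 0.121093.
Solve (1 + r/52)^52 = 1.121093: r/52 = 1.121093^(1/52) − 1 = 0.002201, so r = 0.114430 = 11.443%.

11.443%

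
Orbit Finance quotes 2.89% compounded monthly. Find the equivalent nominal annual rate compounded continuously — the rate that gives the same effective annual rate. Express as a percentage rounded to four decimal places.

2.8865%

EAR = (1 + 0.0289/12)^12 − 1 = 0.029286.
Equivalent continuous rate: r = ln(1 + 0.029286) = 0.028865 = 2.8865%.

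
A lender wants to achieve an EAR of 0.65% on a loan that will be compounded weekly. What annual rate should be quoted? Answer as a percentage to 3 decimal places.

(1 + r/52)^52 − 1 = 0.0065, so 1 + r/52 = 1.0065^(1/52).
r/52 = 0.000125, so r = 0.006479 = 0.648%.

0.648%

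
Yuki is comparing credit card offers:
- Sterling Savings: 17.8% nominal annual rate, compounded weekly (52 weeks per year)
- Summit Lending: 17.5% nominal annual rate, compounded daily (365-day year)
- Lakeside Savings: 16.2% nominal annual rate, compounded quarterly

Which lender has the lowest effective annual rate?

Lakeside Savings

Sterling Savings: (1 + 0.178/52)^52 − 1 = 19.446%
Summit Lending: (1 + 0.175/365)^365 − 1 = 19.120%
Lakeside Savings: (1 + 0.162/4)^4 − 1 = 17.211%
The lowest effective annual rate is Lakeside Savings at 17.211%.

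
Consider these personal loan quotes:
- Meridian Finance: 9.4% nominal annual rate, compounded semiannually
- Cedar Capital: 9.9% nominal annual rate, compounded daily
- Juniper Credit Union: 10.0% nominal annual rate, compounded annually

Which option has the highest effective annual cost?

Cedar Capital

Meridian Finance: (1 + 0.094/2)^2 − 1 = 9.621%
Cedar Capital: (1 + 0.099/365)^365 − 1 = 10.405%
Juniper Credit Union: compounded annually, EAR = 10.000%
The highest effective annual rate is Cedar Capital at 10.405%.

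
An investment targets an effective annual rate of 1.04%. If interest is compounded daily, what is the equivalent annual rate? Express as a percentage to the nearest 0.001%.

(1 + r/365)^365 − 1 = 0.0104, so 1 + r/365 = 1.0104^(1/365).
r/365 = 0.000028, so r = 0.010346 = 1.035%.

1.035%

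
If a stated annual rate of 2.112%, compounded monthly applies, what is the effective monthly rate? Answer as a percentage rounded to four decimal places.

0.1760%

With a nominal annual rate compounded monthly, the periodic rate is the nominal rate divided by 12.
i = 0.02112 / 12 = 0.0017600 = 0.1760%.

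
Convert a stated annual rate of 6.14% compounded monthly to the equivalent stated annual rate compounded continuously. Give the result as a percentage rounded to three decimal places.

6.124%

EAR = (1 + 0.0614/12)^12 − 1 = 0.063158.
Equivalent continuous rate: r = ln(1 + 0.063158) = 0.061243 = 6.124%.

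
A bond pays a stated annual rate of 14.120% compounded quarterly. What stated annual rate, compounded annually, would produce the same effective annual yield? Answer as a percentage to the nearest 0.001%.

EAR = (1 + 0.14120/4)^4 − 1 = 0.148854.
Compounded annually, the equivalent nominal rate is the EAR itself: 14.885%.

14.885%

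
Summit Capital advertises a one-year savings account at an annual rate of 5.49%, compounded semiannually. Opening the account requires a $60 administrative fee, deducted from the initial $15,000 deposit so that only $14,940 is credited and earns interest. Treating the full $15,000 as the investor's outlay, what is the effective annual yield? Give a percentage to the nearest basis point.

Value after one year: 14,940 × (1 + 0.0549/2)^2 = 14,940 × 1.055654 = $15,771.46.
Effective yield on the $15,000 outlay: 15,771.46 / 15,000 − 1 = 0.051431 = 5.14%.

5.14%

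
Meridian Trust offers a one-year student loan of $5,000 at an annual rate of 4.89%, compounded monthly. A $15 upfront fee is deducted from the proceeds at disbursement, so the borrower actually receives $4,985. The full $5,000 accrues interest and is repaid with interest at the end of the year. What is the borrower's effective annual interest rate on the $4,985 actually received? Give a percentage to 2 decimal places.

5.32%

Amount owed after one year: 5,000 × (1 + 0.0489/12)^12 = 5,000 × 1.050011 = $5,250.05.
Effective rate on net proceeds: 5,250.05 / 4,985 − 1 = 0.053171 = 5.32%.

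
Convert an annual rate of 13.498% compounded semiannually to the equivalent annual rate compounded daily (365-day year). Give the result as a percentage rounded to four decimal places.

EAR = (1 + 0.13498/2)^2 − 1 = 0.139535.
Solve (1 + r/365)^365 = 1.139535: r/365 = 1.139535^(1/365) − 1 = 0.000358, so r = 0.130644 = 13.0644%.

13.0644%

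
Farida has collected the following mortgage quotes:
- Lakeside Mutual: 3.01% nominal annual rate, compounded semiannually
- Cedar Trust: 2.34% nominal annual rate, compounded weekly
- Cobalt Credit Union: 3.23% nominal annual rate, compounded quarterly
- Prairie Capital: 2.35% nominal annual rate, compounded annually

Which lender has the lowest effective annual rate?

Lakeside Mutual: (1 + 0.0301/2)^2 − 1 = 3.033%
Cedar Trust: (1 + 0.0234/52)^52 − 1 = 2.367%
Cobalt Credit Union: (1 + 0.0323/4)^4 − 1 = 3.269%
Prairie Capital: compounded annually, EAR = 2.350%
The lowest effective annual rate is Prairie Capital at 2.350%.

Prairie Capital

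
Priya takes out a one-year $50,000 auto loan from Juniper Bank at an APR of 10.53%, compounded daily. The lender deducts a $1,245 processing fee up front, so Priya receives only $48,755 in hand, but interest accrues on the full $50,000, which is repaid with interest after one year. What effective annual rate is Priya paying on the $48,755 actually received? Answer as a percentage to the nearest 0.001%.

13.940%

Amount owed after one year: 50,000 × (1 + 0.1053/365)^365 = 50,000 × 1.111027 = $55,551.35.
Effective rate on net proceeds: 55,551.35 / 48,755 − 1 = 0.139398 = 13.940%.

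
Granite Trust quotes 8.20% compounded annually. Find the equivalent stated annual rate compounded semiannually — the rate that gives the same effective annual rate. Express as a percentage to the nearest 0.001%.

Compounded annually, EAR = nominal = 0.082000.
Solve (1 + r/2)^2 = 1.082000: r/2 = 1.082000^(1/2) − 1 = 0.040192, so r = 0.080385 = 8.038%.

8.038%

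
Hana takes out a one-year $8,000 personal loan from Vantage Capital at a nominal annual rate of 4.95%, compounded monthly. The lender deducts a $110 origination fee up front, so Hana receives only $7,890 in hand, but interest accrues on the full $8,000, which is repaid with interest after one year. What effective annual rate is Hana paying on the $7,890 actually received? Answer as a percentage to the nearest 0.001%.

6.529%

Amount owed after one year: 8,000 × (1 + 0.0495/12)^12 = 8,000 × 1.050639 = $8,405.11.
Effective rate on net proceeds: 8,405.11 / 7,890 − 1 = 0.065286 = 6.529%.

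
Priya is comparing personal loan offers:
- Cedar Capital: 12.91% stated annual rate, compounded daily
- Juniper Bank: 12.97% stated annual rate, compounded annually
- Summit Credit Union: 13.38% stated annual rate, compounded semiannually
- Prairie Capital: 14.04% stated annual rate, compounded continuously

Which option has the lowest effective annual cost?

Cedar Capital: (1 + 0.1291/365)^365 − 1 = 13.778%
Juniper Bank: compounded annually, EAR = 12.970%
Summit Credit Union: (1 + 0.1338/2)^2 − 1 = 13.828%
Prairie Capital: e^0.1404 − 1 = 15.073%
The lowest effective annual rate is Juniper Bank at 12.970%.

Juniper Bank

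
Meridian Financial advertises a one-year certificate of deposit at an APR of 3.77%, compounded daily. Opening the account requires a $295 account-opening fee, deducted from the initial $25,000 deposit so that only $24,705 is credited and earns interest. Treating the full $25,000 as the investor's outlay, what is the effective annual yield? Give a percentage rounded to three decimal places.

2.616%

Value after one year: 24,705 × (1 + 0.0377/365)^365 = 24,705 × 1.038418 = $25,654.11.
Effective yield on the $25,000 outlay: 25,654.11 / 25,000 − 1 = 0.026164 = 2.616%.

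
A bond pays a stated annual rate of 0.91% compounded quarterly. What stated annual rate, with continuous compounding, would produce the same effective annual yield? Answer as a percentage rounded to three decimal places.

EAR = (1 + 0.0091/4)^4 − 1 = 0.009131.
Equivalent continuous rate: r = ln(1 + 0.009131) = 0.009090 = 0.909%.

0.909%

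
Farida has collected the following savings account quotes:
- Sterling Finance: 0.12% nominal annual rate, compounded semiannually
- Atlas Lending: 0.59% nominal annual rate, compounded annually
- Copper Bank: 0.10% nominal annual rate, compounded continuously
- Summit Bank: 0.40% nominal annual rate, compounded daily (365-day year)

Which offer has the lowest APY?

Sterling Finance: (1 + 0.0012/2)^2 − 1 = 0.120%
Atlas Lending: compounded annually, EAR = 0.590%
Copper Bank: e^0.0010 − 1 = 0.100%
Summit Bank: (1 + 0.0040/365)^365 − 1 = 0.401%
The lowest effective annual rate is Copper Bank at 0.100%.

Copper Bank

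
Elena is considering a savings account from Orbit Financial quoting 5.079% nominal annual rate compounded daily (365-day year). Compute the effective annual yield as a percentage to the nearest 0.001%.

EAR = (1 + 0.05079/365)^365 − 1.
= (1 + 0.000139)^365 − 1 = 1.052098 − 1 = 5.210%.

5.210%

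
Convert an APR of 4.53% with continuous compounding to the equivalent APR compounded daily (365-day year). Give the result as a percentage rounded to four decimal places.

EAR under continuous compounding: e^0.0453 − 1 = 0.046342.
Solve (1 + r/365)^365 = 1.046342: r/365 = 1.046342^(1/365) − 1 = 0.000124, so r = 0.045303 = 4.5303%.

4.5303%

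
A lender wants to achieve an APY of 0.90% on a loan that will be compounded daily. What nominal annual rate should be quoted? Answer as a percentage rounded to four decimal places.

0.8960%

(1 + r/365)^365 − 1 = 0.0090, so 1 + r/365 = 1.0090^(1/365).
r/365 = 0.000025, so r = 0.008960 = 0.8960%.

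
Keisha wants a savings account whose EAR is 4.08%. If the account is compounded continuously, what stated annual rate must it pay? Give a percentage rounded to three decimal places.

3.999%

Continuous: nominal r satisfies e^r − 1 = 0.0408.
r = ln(1 + 0.0408) = ln(1.0408) = 0.039990 = 3.999%.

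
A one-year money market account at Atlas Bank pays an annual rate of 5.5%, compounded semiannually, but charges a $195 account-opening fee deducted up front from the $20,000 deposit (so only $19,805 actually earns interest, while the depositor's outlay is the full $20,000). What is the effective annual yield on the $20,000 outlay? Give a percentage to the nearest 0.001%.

4.546%

Value after one year: 19,805 × (1 + 0.055/2)^2 = 19,805 × 1.055756 = $20,909.25.
Effective yield on the $20,000 outlay: 20,909.25 / 20,000 − 1 = 0.045463 = 4.546%.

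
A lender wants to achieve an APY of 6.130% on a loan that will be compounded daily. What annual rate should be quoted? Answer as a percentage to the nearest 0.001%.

5.950%

(1 + r/365)^365 − 1 = 0.06130, so 1 + r/365 = 1.06130^(1/365).
r/365 = 0.000163, so r = 0.059499 = 5.950%.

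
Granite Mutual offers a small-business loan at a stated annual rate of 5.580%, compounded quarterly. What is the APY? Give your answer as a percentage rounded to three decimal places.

5.698%

EAR = (1 + 0.05580/4)^4 − 1.
= (1 + 0.013950)^4 − 1 = 1.056979 − 1 = 5.698%.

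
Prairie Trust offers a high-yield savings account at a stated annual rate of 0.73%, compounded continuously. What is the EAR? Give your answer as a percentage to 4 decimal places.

0.7327%

With continuous compounding, EAR = e^0.0073 − 1.
e^0.0073 = 1.007327, so EAR = 0.007327 = 0.7327%.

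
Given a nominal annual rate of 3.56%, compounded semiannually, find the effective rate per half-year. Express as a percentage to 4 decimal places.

With a nominal annual rate compounded semiannually, the periodic rate is the nominal rate divided by 2.
i = 0.0356 / 2 = 0.0178000 = 1.7800%.

1.7800%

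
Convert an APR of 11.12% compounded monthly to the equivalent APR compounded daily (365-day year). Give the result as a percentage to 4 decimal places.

11.0705%

EAR = (1 + 0.1112/12)^12 − 1 = 0.117046.
Solve (1 + r/365)^365 = 1.117046: r/365 = 1.117046^(1/365) − 1 = 0.000303, so r = 0.110705 = 11.0705%.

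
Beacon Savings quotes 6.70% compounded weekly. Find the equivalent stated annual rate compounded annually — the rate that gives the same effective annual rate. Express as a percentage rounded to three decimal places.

6.925%

EAR = (1 + 0.0670/52)^52 − 1 = 0.069249.
Compounded annually, the equivalent nominal rate is the EAR itself: 6.925%.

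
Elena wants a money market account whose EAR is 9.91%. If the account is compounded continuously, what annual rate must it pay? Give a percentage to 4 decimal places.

Continuous: nominal r satisfies e^r − 1 = 0.0991.
r = ln(1 + 0.0991) = ln(1.0991) = 0.094492 = 9.4492%.

9.4492%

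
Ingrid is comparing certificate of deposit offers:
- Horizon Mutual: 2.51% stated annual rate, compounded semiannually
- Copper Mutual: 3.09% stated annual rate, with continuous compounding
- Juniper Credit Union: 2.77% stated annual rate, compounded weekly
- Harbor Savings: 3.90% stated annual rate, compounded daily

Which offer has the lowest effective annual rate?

Horizon Mutual

Horizon Mutual: (1 + 0.0251/2)^2 − 1 = 2.526%
Copper Mutual: e^0.0309 − 1 = 3.138%
Juniper Credit Union: (1 + 0.0277/52)^52 − 1 = 2.808%
Harbor Savings: (1 + 0.0390/365)^365 − 1 = 3.977%
The lowest effective annual rate is Horizon Mutual at 2.526%.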